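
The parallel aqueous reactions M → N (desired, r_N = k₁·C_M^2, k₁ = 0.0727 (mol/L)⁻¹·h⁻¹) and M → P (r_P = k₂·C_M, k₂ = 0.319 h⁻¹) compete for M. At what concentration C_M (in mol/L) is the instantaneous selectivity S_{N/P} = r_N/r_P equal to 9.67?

S_{N/P} = (k₁/k₂)·C_M ⇒ C_M = S·k₂/k₁.
= 9.67×0.319/0.0727 = 42.4 mol/L.

42.4 mol/L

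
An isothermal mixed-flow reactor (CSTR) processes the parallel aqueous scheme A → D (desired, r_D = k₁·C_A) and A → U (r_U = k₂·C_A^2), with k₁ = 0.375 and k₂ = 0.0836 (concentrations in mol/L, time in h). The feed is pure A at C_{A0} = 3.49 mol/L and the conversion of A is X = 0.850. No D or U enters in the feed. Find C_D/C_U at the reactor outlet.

8.57

Exit C_A = C_{A0}(1−X) = 3.49×0.150 = 0.5235 mol/L.
In a CSTR the entire volume is at exit conditions, so r_D = 0.375×0.5235 = 0.1963 and r_U = 0.0836×0.5235^2 = 0.02291.
Overall selectivity = C_D/C_U = r_Dτ/(r_Uτ) = r_D/r_U = 8.57.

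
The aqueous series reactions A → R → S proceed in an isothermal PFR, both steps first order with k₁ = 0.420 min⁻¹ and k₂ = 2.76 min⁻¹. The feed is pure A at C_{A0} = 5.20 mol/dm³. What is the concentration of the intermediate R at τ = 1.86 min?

For first-order series with pure A initially, C_R(τ) = k₁C_{A0}/(k₂−k₁)·(e^(−k₁τ) − e^(−k₂τ)).
e^(−k₁τ) = e^(−0.420×1.86) = e^(−0.7812) = 0.4579; e^(−k₂τ) = e^(−5.134) = 0.005895.
C_R = 0.420×5.20/(2.76−0.420) × (0.4579−0.005895) = 0.9333×0.4520 = 0.4218 mol/dm³.

0.422 mol/dm³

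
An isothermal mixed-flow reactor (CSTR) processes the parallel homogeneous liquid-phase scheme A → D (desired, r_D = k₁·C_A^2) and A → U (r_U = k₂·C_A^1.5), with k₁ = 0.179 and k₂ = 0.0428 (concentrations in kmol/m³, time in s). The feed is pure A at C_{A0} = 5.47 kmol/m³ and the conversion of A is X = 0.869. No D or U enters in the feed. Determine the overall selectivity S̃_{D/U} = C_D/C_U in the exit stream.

3.54

Exit C_A = C_{A0}(1−X) = 5.47×0.131 = 0.7166 kmol/m³.
A CSTR operates uniformly at the exit composition, giving r_D = 0.09191 and r_U = 0.02596 (each k·C_A^n at C_A = 0.7166).
Overall selectivity = C_D/C_U = r_Dτ/(r_Uτ) = r_D/r_U = 3.54.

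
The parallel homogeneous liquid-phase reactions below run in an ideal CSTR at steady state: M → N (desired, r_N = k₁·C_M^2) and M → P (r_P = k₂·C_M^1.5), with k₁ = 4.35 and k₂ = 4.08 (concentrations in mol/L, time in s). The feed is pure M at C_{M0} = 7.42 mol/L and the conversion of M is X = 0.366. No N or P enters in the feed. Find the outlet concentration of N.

1.90 mol/L

Exit C_M = C_{M0}(1−X) = 7.42×0.634 = 4.704 mol/L.
A CSTR operates uniformly at the exit composition, giving r_N = 96.27 and r_P = 41.63 (each k·C_M^n at C_M = 4.704).
Fraction of consumed M going to N: r_N/(r_N+r_P) = 0.6981.
C_N = 0.6981·C_{M0}·X = 0.6981×7.42×0.366 = 1.90 mol/L.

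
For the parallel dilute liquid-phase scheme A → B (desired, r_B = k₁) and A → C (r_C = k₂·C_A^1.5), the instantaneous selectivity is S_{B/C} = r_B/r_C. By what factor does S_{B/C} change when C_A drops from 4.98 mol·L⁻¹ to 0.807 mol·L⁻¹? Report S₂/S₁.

15.3

S_{B/C} = (k₁/k₂)·C_A^-1.5, so S₂/S₁ = (C_{A,2}/C_{A,1})^-1.5.
= (0.807/4.98)^(-1.5) = (0.1620)^(-1.5) = 15.3.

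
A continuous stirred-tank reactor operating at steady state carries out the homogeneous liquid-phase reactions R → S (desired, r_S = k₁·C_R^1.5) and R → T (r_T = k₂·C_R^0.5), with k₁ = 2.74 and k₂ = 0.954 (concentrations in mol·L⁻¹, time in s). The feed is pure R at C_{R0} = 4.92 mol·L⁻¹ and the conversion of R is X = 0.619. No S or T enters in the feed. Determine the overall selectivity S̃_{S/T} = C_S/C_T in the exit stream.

Exit C_R = C_{R0}(1−X) = 4.92×0.381 = 1.875 mol·L⁻¹.
A CSTR operates uniformly at the exit composition, giving r_S = 7.032 and r_T = 1.306 (each k·C_R^n at C_R = 1.875).
Overall selectivity = C_S/C_T = r_Sτ/(r_Tτ) = r_S/r_T = 5.38.

5.38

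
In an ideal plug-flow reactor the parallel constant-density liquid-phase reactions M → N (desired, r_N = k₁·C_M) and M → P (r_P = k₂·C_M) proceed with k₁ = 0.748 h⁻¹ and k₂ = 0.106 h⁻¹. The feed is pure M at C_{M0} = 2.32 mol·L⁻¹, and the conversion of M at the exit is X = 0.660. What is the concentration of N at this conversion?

1.34 mol·L⁻¹

C_M = C_{M0}(1−X) = 0.7888 mol·L⁻¹.
Both paths are first order in M, so the instantaneous fraction to N is constant: dC_N/d(−C_M) = k₁/(k₁+k₂) = 0.8759.
C_N = 0.8759·(C_{M0}−C_M) = 0.8759×1.531 = 1.34 mol·L⁻¹.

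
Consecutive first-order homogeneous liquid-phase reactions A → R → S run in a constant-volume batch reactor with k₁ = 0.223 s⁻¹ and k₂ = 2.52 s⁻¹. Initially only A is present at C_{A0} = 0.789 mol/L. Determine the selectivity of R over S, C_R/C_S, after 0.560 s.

1.12

Solving the coupled first-order balances gives C_R(t) = [k₁/(k₂−k₁)]·C_{A0}·(e^(−k₁t) − e^(−k₂t)).
e^(−k₁t) = e^(−0.223×0.560) = e^(−0.1249) = 0.8826; e^(−k₂t) = e^(−1.411) = 0.2439.
C_R = 0.223×0.789/(2.52−0.223) × (0.8826−0.2439) = 0.07660×0.6388 = 0.04893 mol/L.
C_A = C_{A0}e^(−k₁t) = 0.6964 mol/L, so C_S = C_{A0}−C_A−C_R = 0.04370 mol/L; C_R/C_S = 1.12.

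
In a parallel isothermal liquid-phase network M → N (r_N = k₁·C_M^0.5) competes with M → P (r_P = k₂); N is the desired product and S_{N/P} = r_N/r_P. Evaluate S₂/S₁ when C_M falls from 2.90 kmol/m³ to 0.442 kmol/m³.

S_{N/P} = (k₁/k₂)·C_M^0.5, so S₂/S₁ = (C_{M,2}/C_{M,1})^0.5.
= (0.442/2.90)^0.5 = (0.1524)^0.5 = 0.390.
Selectivity toward N falls as C_M falls — high-concentration operation is favoured.

0.390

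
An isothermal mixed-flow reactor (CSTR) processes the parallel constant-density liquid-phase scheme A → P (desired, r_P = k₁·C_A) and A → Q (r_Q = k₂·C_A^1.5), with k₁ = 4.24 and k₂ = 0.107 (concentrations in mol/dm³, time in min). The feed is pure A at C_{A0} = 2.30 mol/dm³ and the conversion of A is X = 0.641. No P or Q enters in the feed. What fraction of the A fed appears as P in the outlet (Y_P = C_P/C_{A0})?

Exit C_A = C_{A0}(1−X) = 2.30×0.359 = 0.8257 mol/dm³.
Rates in a CSTR are evaluated at the outlet concentration: r_P = 4.24×0.8257 = 3.501, r_Q = 0.107×0.8257^1.5 = 0.08028.
Fraction of consumed A going to P: r_P/(r_P+r_Q) = 0.9776.
C_P = 0.9776·C_{A0}·X = 0.9776×2.30×0.641 = 1.44 mol/dm³; Y_P = C_P/C_{A0} = 0.627.

0.627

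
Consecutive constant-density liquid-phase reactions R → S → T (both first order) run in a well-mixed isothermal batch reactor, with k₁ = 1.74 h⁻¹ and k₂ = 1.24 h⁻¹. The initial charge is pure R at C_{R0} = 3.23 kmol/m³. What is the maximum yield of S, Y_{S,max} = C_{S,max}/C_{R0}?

0.432

At the optimum, C_{S,max}/C_{R0} = (k₁/k₂)^[k₂/(k₂−k₁)].
= (1.74/1.24)^(1.24/(1.24−1.74)) = (1.403)^(-2.480) = 0.4316.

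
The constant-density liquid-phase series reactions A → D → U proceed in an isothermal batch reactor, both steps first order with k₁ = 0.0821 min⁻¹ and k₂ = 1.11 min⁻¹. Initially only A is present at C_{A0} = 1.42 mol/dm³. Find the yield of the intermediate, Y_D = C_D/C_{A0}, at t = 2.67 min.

0.0600

For first-order series with pure A initially, C_D(t) = k₁C_{A0}/(k₂−k₁)·(e^(−k₁t) − e^(−k₂t)).
e^(−k₁t) = e^(−0.0821×2.67) = e^(−0.2192) = 0.8032; e^(−k₂t) = e^(−2.964) = 0.05163.
C_D = 0.0821×1.42/(1.11−0.0821) × (0.8032−0.05163) = 0.1134×0.7515 = 0.08524 mol/dm³.
Y_D = C_D/C_{A0} = 0.08524/1.42 = 0.0600.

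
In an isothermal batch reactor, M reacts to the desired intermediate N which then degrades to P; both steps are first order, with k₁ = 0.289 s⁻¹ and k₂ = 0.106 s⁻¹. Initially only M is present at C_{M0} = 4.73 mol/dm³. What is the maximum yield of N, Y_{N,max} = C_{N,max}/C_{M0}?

At the optimum, C_{N,max}/C_{M0} = (k₁/k₂)^[k₂/(k₂−k₁)].
= (0.289/0.106)^(0.106/(0.106−0.289)) = (2.726)^(-0.5792) = 0.5594.

0.559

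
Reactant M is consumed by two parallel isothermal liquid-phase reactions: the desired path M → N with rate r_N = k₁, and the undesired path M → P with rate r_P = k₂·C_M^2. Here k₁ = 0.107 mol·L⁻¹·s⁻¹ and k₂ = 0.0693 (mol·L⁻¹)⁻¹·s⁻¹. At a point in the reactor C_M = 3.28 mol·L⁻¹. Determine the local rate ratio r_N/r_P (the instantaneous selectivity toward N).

0.144

S_{N/P} = r_N/r_P = (k₁)/(k₂·C_M^2) = (k₁/k₂)·C_M^-2.
= (0.107) / (0.0693×3.280^2) = 0.1070/0.7456 = 0.144.
The undesired path is higher order in M, so low C_M (CSTR or dilute feed) favours N.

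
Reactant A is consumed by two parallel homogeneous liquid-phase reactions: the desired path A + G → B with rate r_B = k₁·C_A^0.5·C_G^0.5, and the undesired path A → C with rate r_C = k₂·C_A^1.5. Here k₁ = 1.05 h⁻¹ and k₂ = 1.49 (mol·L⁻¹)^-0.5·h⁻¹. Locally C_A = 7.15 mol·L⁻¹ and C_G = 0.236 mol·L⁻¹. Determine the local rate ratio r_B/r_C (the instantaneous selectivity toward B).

S_{B/C} = r_B/r_C = (k₁·C_A^0.5·C_G^0.5)/(k₂·C_A^1.5) = (k₁/k₂)·C_A⁻¹·C_G^0.5.
= (1.05×7.150^0.5×0.2360^0.5) / (1.49×7.150^1.5) = 1.364/28.49 = 0.0479.
The undesired path is higher order in A, so low C_A (CSTR or dilute feed) favours B.

0.0479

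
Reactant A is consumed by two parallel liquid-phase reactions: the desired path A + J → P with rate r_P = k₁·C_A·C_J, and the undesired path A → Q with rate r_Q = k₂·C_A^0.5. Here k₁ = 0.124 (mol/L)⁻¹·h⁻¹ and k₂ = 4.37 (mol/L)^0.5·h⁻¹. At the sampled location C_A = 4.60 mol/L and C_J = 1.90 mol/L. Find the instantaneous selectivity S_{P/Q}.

0.116

S_{P/Q} = r_P/r_Q = (k₁·C_A·C_J)/(k₂·C_A^0.5) = (k₁/k₂)·C_A^0.5·C_J.
= (0.124×4.600×1.900) / (4.37×4.600^0.5) = 1.084/9.373 = 0.116.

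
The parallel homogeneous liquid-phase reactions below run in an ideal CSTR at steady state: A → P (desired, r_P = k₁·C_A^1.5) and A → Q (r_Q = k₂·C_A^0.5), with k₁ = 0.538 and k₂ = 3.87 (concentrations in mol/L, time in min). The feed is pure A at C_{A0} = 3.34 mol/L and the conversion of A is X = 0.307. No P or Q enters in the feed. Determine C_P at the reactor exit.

0.250 mol/L

Exit C_A = C_{A0}(1−X) = 3.34×0.693 = 2.315 mol/L.
Rates in a CSTR are evaluated at the outlet concentration: r_P = 0.538×2.315^1.5 = 1.895, r_Q = 3.87×2.315^0.5 = 5.888.
Fraction of consumed A going to P: r_P/(r_P+r_Q) = 0.2434.
C_P = 0.2434·C_{A0}·X = 0.2434×3.34×0.307 = 0.250 mol/L.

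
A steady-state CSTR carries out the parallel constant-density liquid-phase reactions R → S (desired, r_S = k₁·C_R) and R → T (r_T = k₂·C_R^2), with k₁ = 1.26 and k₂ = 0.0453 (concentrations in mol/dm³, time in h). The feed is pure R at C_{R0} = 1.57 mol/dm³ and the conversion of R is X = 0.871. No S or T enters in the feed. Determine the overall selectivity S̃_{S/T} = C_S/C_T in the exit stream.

Exit C_R = C_{R0}(1−X) = 1.57×0.129 = 0.2025 mol/dm³.
Rates in a CSTR are evaluated at the outlet concentration: r_S = 1.26×0.2025 = 0.2552, r_T = 0.0453×0.2025^2 = 0.001858.
Overall selectivity = C_S/C_T = r_Sτ/(r_Tτ) = r_S/r_T = 137.

137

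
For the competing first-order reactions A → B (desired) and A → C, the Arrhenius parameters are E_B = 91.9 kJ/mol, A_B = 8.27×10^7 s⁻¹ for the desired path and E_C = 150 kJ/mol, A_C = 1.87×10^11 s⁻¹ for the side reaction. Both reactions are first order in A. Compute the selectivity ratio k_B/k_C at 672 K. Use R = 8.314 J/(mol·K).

14.5

k_B/k_C = (A_B/A_C)·exp[−(E_B−E_C)/(RT)] = (A_B/A_C)·exp[(E_C−E_B)/(RT)].
(E_C−E_B)/(RT) = (150−91.9)×10³/(8.314×672) = 58100/5587 = 10.40.
k_B/k_C = (8.27×10^7/1.87×10^11)·exp(10.40) = 4.422×10^-4 × 32831 = 14.5.
Since E_B < E_C, lowering the temperature improves selectivity toward B.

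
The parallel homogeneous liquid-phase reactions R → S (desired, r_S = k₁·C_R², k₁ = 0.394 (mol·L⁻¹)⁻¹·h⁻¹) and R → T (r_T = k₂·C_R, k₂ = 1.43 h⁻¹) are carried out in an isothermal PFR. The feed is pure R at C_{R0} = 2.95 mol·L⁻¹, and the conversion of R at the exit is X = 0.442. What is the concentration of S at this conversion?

C_R = C_{R0}(1−X) = 1.646 mol·L⁻¹.
Along a PFR/batch, dC_T/dC_R = −r_T/(r_S+r_T) = −k₂/(k₂+k₁·C_R).
Integrating from C_{R0} to C_R: C_T = (1.43/0.394)·ln[(1.43+0.394·2.95)/(1.43+0.394·1.65)] = 3.629·ln(2.592/2.079) = 0.8016 mol·L⁻¹.
Then C_S = (C_{R0}−C_R) − C_T = 1.304 − 0.8016 = 0.5023 mol·L⁻¹.

0.502 mol·L⁻¹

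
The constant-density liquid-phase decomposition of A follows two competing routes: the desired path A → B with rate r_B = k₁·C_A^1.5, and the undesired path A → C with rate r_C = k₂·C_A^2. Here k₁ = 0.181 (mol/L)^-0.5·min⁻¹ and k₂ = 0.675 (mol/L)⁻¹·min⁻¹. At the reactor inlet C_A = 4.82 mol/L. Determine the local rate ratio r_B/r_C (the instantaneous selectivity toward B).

S_{B/C} = r_B/r_C = (k₁·C_A^1.5)/(k₂·C_A^2) = (k₁/k₂)·C_A^-0.5.
= (0.181×4.820^1.5) / (0.675×4.820^2) = 1.915/15.68 = 0.122.

0.122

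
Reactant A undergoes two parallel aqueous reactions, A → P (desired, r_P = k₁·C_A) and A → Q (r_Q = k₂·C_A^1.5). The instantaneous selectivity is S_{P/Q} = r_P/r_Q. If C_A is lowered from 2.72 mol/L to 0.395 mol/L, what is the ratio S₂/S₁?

S_{P/Q} = (k₁/k₂)·C_A^-0.5, so S₂/S₁ = (C_{A,2}/C_{A,1})^-0.5.
= (0.395/2.72)^(-0.5) = (0.1452)^(-0.5) = 2.62.
Selectivity toward P rises as C_A falls — low-concentration operation is favoured.

2.62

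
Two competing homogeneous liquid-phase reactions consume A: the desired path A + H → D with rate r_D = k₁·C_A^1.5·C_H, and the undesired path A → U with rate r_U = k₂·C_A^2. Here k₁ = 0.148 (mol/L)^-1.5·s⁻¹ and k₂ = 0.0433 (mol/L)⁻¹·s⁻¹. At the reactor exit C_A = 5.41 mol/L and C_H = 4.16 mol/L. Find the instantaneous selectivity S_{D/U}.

6.11

S_{D/U} = r_D/r_U = (k₁·C_A^1.5·C_H)/(k₂·C_A^2) = (k₁/k₂)·C_A^-0.5·C_H.
= (0.148×5.410^1.5×4.160) / (0.0433×5.410^2) = 7.747/1.267 = 6.11.
The undesired path is higher order in A, so low C_A (CSTR or dilute feed) favours D.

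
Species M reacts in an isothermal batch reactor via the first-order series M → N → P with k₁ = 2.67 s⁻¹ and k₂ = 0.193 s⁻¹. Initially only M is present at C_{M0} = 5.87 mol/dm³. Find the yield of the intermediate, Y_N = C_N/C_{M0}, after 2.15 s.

0.708

For first-order series with pure M initially, C_N(t) = k₁C_{M0}/(k₂−k₁)·(e^(−k₁t) − e^(−k₂t)).
e^(−k₁t) = e^(−2.67×2.15) = e^(−5.740) = 0.003213; e^(−k₂t) = e^(−0.4149) = 0.6604.
C_N = 2.67×5.87/(0.193−2.67) × (0.003213−0.6604) = (-6.327)×(-0.6572) = 4.158 mol/dm³.
Y_N = C_N/C_{M0} = 4.158/5.87 = 0.708.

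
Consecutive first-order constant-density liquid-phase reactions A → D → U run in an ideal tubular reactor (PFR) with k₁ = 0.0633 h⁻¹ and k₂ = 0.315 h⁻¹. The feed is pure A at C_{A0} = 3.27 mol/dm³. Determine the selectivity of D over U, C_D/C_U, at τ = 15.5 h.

Solving the coupled first-order balances gives C_D(τ) = [k₁/(k₂−k₁)]·C_{A0}·(e^(−k₁τ) − e^(−k₂τ)).
e^(−k₁τ) = e^(−0.0633×15.5) = e^(−0.9811) = 0.3749; e^(−k₂τ) = e^(−4.883) = 0.007578.
C_D = 0.0633×3.27/(0.315−0.0633) × (0.3749−0.007578) = 0.8224×0.3673 = 0.3021 mol/dm³.
C_A = C_{A0}e^(−k₁τ) = 1.226 mol/dm³, so C_U = C_{A0}−C_A−C_D = 1.742 mol/dm³; C_D/C_U = 0.173.

0.173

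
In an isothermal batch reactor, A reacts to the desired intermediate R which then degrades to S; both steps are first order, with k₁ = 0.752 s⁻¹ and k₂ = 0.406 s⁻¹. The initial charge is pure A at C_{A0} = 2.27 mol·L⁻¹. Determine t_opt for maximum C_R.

Setting dC_R/dt = 0 gives t_opt = ln(k₂/k₁)/(k₂−k₁).
= ln(0.406/0.752)/(0.406−0.752) = ln(0.5399)/-0.3460 = -0.6164/-0.3460 = 1.78 s.

1.78 s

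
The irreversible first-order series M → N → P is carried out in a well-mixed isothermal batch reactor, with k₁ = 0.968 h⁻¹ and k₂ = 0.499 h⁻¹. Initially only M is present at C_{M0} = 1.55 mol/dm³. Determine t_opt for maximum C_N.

1.41 h

The intermediate peaks when r₁ = r₂, i.e. k₁e^(−k₁t) = k₂e^(−k₂t), giving t_opt = ln(k₂/k₁)/(k₂−k₁).
= ln(0.499/0.968)/(0.499−0.968) = ln(0.5155)/-0.4690 = -0.6626/-0.4690 = 1.41 h.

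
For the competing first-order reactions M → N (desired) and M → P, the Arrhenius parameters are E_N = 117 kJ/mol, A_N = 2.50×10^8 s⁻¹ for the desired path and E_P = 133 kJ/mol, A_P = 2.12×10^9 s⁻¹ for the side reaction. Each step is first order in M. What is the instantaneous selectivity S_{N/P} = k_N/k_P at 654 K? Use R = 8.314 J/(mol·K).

With equal orders, S_{N/P} = k_N/k_P = (A_N/A_P)·exp[(E_P−E_N)/(RT)].
(E_P−E_N)/(RT) = (133−117)×10³/(8.314×654) = 16000/5437 = 2.943.
k_N/k_P = (2.50×10^8/2.12×10^9)·exp(2.943) = 0.1179 × 18.97 = 2.24.

2.24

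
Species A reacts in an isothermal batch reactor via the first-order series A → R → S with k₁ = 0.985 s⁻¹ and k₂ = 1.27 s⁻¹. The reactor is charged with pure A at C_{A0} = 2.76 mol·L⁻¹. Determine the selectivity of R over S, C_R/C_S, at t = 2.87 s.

0.138

The intermediate concentration in a first-order A→B→C sequence is C_R = k₁C_{A0}(e^(−k₁t) − e^(−k₂t))/(k₂−k₁).
e^(−k₁t) = e^(−0.985×2.87) = e^(−2.827) = 0.05919; e^(−k₂t) = e^(−3.645) = 0.02612.
C_R = 0.985×2.76/(1.27−0.985) × (0.05919−0.02612) = 9.539×0.03307 = 0.3154 mol·L⁻¹.
C_A = C_{A0}e^(−k₁t) = 0.1634 mol·L⁻¹, so C_S = C_{A0}−C_A−C_R = 2.281 mol·L⁻¹; C_R/C_S = 0.138.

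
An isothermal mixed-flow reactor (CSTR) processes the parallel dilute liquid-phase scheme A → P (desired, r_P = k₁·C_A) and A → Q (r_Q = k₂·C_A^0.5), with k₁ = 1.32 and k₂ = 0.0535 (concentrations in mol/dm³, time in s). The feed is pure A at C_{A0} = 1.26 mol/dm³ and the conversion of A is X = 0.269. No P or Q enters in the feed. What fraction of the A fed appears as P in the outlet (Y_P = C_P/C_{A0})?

0.258

Exit C_A = C_{A0}(1−X) = 1.26×0.731 = 0.9211 mol/dm³.
In a CSTR the entire volume is at exit conditions, so r_P = 1.32×0.9211 = 1.216 and r_Q = 0.0535×0.9211^0.5 = 0.05134.
Fraction of consumed A going to P: r_P/(r_P+r_Q) = 0.9595.
C_P = 0.9595·C_{A0}·X = 0.9595×1.26×0.269 = 0.325 mol/dm³; Y_P = C_P/C_{A0} = 0.258.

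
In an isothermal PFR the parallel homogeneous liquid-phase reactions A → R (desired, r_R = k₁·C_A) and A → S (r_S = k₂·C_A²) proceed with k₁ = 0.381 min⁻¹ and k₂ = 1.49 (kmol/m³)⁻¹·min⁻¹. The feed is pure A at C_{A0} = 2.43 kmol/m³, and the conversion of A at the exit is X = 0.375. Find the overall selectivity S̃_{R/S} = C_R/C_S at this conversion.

0.132

C_A = C_{A0}(1−X) = 1.519 kmol/m³.
Along a PFR/batch, dC_R/dC_A = −r_R/(r_R+r_S) = −k₁/(k₁+k₂·C_A).
Integrating from C_{A0} to C_A: C_R = (0.381/1.49)·ln[(0.381+1.49·2.43)/(0.381+1.49·1.52)] = 0.2557·ln(4.002/2.644) = 0.1060 kmol/m³.
C_S = (C_{A0}−C_A)−C_R = 0.8053 kmol/m³; S̃_{R/S} = 0.1060/0.8053 = 0.132.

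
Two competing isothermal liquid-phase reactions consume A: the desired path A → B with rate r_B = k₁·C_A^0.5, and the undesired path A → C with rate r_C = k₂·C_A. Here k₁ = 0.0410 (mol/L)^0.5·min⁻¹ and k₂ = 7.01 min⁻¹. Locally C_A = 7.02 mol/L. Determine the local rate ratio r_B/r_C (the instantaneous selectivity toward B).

0.00221

S_{B/C} = r_B/r_C = (k₁·C_A^0.5)/(k₂·C_A) = (k₁/k₂)·C_A^-0.5.
= (0.0410×7.020^0.5) / (7.01×7.020) = 0.1086/49.21 = 0.00221.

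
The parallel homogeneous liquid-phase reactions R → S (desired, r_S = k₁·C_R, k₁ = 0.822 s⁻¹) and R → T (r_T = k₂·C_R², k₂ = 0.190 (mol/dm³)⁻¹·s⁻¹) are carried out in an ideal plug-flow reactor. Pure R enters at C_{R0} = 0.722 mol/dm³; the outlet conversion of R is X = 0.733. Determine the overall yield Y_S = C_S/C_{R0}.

C_R = C_{R0}(1−X) = 0.1928 mol/dm³.
Along a PFR/batch, dC_S/dC_R = −r_S/(r_S+r_T) = −k₁/(k₁+k₂·C_R).
Integrating from C_{R0} to C_R: C_S = (0.822/0.190)·ln[(0.822+0.190·0.722)/(0.822+0.190·0.193)] = 4.326·ln(0.9592/0.8586) = 0.4791 mol/dm³.
Y_S = C_S/C_{R0} = 0.4791/0.722 = 0.664.

0.664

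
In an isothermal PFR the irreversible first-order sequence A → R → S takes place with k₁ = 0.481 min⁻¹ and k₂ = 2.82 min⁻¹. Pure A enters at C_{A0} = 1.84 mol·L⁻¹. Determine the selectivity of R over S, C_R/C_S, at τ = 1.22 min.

0.321

The intermediate concentration in a first-order A→B→C sequence is C_R = k₁C_{A0}(e^(−k₁τ) − e^(−k₂τ))/(k₂−k₁).
e^(−k₁τ) = e^(−0.481×1.22) = e^(−0.5868) = 0.5561; e^(−k₂τ) = e^(−3.440) = 0.03205.
C_R = 0.481×1.84/(2.82−0.481) × (0.5561−0.03205) = 0.3784×0.5240 = 0.1983 mol·L⁻¹.
C_A = C_{A0}e^(−k₁τ) = 1.023 mol·L⁻¹, so C_S = C_{A0}−C_A−C_R = 0.6185 mol·L⁻¹; C_R/C_S = 0.321.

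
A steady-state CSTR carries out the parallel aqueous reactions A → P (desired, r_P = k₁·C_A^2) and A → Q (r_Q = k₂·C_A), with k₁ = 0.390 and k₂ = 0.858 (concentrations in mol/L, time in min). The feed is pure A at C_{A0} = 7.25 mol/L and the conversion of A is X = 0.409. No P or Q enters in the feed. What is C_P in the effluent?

Exit C_A = C_{A0}(1−X) = 7.25×0.591 = 4.285 mol/L.
Rates in a CSTR are evaluated at the outlet concentration: r_P = 0.390×4.285^2 = 7.160, r_Q = 0.858×4.285 = 3.676.
Fraction of consumed A going to P: r_P/(r_P+r_Q) = 0.6607.
C_P = 0.6607·C_{A0}·X = 0.6607×7.25×0.409 = 1.96 mol/L.

1.96 mol/L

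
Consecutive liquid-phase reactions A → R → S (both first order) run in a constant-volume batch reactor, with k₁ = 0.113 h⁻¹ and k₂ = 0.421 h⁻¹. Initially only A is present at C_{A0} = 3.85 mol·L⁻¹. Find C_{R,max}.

0.638 mol·L⁻¹

At the optimum, C_{R,max}/C_{A0} = (k₁/k₂)^[k₂/(k₂−k₁)].
= (0.113/0.421)^(0.421/(0.421−0.113)) = (0.2684)^(1.367) = 0.1657.
C_{R,max} = 0.1657×3.85 = 0.638 mol·L⁻¹.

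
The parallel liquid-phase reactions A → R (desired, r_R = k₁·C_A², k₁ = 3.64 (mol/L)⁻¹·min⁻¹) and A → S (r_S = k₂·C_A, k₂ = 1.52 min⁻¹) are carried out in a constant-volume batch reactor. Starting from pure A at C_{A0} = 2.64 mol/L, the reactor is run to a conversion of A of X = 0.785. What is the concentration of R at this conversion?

C_A = C_{A0}(1−X) = 0.5676 mol/L.
Along a PFR/batch, dC_S/dC_A = −r_S/(r_R+r_S) = −k₂/(k₂+k₁·C_A).
Integrating from C_{A0} to C_A: C_S = (1.52/3.64)·ln[(1.52+3.64·2.64)/(1.52+3.64·0.568)] = 0.4176·ln(11.13/3.586) = 0.4729 mol/L.
Then C_R = (C_{A0}−C_A) − C_S = 2.072 − 0.4729 = 1.599 mol/L.

1.60 mol/L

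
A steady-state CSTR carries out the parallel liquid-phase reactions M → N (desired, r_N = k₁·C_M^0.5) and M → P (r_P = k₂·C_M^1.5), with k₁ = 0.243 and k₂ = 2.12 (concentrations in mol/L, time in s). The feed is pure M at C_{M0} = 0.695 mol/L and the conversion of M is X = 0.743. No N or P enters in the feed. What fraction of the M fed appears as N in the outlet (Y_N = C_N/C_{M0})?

Exit C_M = C_{M0}(1−X) = 0.695×0.257 = 0.1786 mol/L.
A CSTR operates uniformly at the exit composition, giving r_N = 0.1027 and r_P = 0.1600 (each k·C_M^n at C_M = 0.1786).
Fraction of consumed M going to N: r_N/(r_N+r_P) = 0.3909.
C_N = 0.3909·C_{M0}·X = 0.3909×0.695×0.743 = 0.202 mol/L; Y_N = C_N/C_{M0} = 0.290.

0.290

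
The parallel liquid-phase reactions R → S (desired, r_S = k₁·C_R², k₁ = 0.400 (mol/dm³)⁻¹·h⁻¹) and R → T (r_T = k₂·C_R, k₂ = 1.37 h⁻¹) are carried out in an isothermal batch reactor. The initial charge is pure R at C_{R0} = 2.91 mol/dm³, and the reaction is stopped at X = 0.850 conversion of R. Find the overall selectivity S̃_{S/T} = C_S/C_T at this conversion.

0.459

C_R = C_{R0}(1−X) = 0.4365 mol/dm³.
Along a PFR/batch, dC_T/dC_R = −r_T/(r_S+r_T) = −k₂/(k₂+k₁·C_R).
Integrating from C_{R0} to C_R: C_T = (1.37/0.400)·ln[(1.37+0.400·2.91)/(1.37+0.400·0.437)] = 3.425·ln(2.534/1.545) = 1.695 mol/dm³.
Then C_S = (C_{R0}−C_R) − C_T = 2.474 − 1.695 = 0.7780 mol/dm³.
S̃_{S/T} = C_S/C_T = 0.7780/1.695 = 0.459.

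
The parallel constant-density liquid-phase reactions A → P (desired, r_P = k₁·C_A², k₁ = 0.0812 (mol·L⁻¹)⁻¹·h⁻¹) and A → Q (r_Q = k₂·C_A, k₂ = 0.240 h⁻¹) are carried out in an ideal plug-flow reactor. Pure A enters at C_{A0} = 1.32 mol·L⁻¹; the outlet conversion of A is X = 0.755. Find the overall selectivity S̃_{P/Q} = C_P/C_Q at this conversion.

C_A = C_{A0}(1−X) = 0.3234 mol·L⁻¹.
Along a PFR/batch, dC_Q/dC_A = −r_Q/(r_P+r_Q) = −k₂/(k₂+k₁·C_A).
Integrating from C_{A0} to C_A: C_Q = (0.240/0.0812)·ln[(0.240+0.0812·1.32)/(0.240+0.0812·0.323)] = 2.956·ln(0.3472/0.2663) = 0.7844 mol·L⁻¹.
Then C_P = (C_{A0}−C_A) − C_Q = 0.9966 − 0.7844 = 0.2122 mol·L⁻¹.
S̃_{P/Q} = C_P/C_Q = 0.2122/0.7844 = 0.271.

0.271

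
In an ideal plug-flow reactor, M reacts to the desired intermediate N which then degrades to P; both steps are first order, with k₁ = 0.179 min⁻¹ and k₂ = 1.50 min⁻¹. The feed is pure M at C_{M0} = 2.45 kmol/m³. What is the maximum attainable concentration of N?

0.219 kmol/m³

Evaluating C_N at τ_opt = ln(k₂/k₁)/(k₂−k₁) gives C_{N,max}/C_{M0} = (k₁/k₂)^[k₂/(k₂−k₁)].
= (0.179/1.50)^(1.50/(1.50−0.179)) = (0.1193)^(1.136) = 0.08947.
C_{N,max} = 0.08947×2.45 = 0.219 kmol/m³.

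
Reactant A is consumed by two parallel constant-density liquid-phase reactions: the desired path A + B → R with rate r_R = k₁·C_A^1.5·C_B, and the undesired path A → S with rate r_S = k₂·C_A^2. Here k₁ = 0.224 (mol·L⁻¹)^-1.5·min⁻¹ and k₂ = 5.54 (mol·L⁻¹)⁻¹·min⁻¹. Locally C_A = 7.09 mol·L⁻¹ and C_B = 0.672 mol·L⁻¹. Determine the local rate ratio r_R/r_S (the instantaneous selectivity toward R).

0.0102

S_{R/S} = r_R/r_S = (k₁·C_A^1.5·C_B)/(k₂·C_A^2) = (k₁/k₂)·C_A^-0.5·C_B.
= (0.224×7.090^1.5×0.6720) / (5.54×7.090^2) = 2.842/278.5 = 0.0102.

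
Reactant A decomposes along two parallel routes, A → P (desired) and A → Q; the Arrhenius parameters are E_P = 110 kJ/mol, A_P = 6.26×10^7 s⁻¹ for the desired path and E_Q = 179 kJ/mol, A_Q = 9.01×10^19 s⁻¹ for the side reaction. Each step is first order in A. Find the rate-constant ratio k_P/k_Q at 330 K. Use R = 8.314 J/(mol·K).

0.0581

With equal orders, S_{P/Q} = k_P/k_Q = (A_P/A_Q)·exp[(E_Q−E_P)/(RT)].
(E_Q−E_P)/(RT) = (179−110)×10³/(8.314×330) = 69000/2744 = 25.15.
k_P/k_Q = (6.26×10^7/9.01×10^19)·exp(25.15) = 6.948×10^-13 × 8.360×10^10 = 0.0581.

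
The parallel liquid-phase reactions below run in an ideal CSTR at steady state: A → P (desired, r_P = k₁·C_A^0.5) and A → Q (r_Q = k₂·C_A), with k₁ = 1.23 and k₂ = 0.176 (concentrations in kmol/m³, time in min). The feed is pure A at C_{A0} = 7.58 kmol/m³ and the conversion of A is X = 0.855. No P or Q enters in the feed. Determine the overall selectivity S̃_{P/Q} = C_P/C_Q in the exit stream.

Exit C_A = C_{A0}(1−X) = 7.58×0.145 = 1.099 kmol/m³.
A CSTR operates uniformly at the exit composition, giving r_P = 1.290 and r_Q = 0.1934 (each k·C_A^n at C_A = 1.099).
Overall selectivity = C_P/C_Q = r_Pτ/(r_Qτ) = r_P/r_Q = 6.67.

6.67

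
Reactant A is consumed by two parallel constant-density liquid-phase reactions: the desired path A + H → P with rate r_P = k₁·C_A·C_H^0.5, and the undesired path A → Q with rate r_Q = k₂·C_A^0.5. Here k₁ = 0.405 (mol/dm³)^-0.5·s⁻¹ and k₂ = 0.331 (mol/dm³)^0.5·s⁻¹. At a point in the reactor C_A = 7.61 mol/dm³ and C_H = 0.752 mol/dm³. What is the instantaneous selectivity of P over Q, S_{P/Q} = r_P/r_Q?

2.93

S_{P/Q} = r_P/r_Q = (k₁·C_A·C_H^0.5)/(k₂·C_A^0.5) = (k₁/k₂)·C_A^0.5·C_H^0.5.
= (0.405×7.610×0.7520^0.5) / (0.331×7.610^0.5) = 2.673/0.9131 = 2.93.
Since the desired path is higher order in A, keeping C_A high (PFR or concentrated feed) favours P.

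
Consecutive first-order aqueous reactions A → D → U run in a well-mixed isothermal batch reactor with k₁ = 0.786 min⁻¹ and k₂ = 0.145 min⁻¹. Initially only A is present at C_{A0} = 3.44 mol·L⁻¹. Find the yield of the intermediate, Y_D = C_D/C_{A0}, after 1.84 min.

0.650

Solving the coupled first-order balances gives C_D(t) = [k₁/(k₂−k₁)]·C_{A0}·(e^(−k₁t) − e^(−k₂t)).
e^(−k₁t) = e^(−0.786×1.84) = e^(−1.446) = 0.2355; e^(−k₂t) = e^(−0.2668) = 0.7658.
C_D = 0.786×3.44/(0.145−0.786) × (0.2355−0.7658) = (-4.218)×(-0.5304) = 2.237 mol·L⁻¹.
Y_D = C_D/C_{A0} = 2.237/3.44 = 0.650.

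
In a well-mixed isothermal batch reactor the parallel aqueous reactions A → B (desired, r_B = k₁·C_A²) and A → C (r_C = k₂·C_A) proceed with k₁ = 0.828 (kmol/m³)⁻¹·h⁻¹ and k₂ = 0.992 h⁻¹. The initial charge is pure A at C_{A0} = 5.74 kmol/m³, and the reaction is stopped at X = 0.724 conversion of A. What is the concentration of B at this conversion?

3.06 kmol/m³

C_A = C_{A0}(1−X) = 1.584 kmol/m³.
Along a PFR/batch, dC_C/dC_A = −r_C/(r_B+r_C) = −k₂/(k₂+k₁·C_A).
Integrating from C_{A0} to C_A: C_C = (0.992/0.828)·ln[(0.992+0.828·5.74)/(0.992+0.828·1.58)] = 1.198·ln(5.745/2.304) = 1.095 kmol/m³.
Then C_B = (C_{A0}−C_A) − C_C = 4.156 − 1.095 = 3.061 kmol/m³.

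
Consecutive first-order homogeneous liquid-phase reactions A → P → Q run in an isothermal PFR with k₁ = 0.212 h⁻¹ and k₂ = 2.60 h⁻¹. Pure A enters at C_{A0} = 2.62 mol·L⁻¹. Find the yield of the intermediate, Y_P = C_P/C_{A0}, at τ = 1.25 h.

0.0647

The intermediate concentration in a first-order A→B→C sequence is C_P = k₁C_{A0}(e^(−k₁τ) − e^(−k₂τ))/(k₂−k₁).
e^(−k₁τ) = e^(−0.212×1.25) = e^(−0.2650) = 0.7672; e^(−k₂τ) = e^(−3.250) = 0.03877.
C_P = 0.212×2.62/(2.60−0.212) × (0.7672−0.03877) = 0.2326×0.7284 = 0.1694 mol·L⁻¹.
Y_P = C_P/C_{A0} = 0.1694/2.62 = 0.0647.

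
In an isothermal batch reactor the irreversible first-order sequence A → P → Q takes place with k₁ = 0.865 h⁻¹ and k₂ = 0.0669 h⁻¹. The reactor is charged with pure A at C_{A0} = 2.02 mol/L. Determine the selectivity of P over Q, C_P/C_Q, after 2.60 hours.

8.12

The intermediate concentration in a first-order A→B→C sequence is C_P = k₁C_{A0}(e^(−k₁t) − e^(−k₂t))/(k₂−k₁).
e^(−k₁t) = e^(−0.865×2.60) = e^(−2.249) = 0.1055; e^(−k₂t) = e^(−0.1739) = 0.8403.
C_P = 0.865×2.02/(0.0669−0.865) × (0.1055−0.8403) = (-2.189)×(-0.7348) = 1.609 mol/L.
C_A = C_{A0}e^(−k₁t) = 0.2131 mol/L, so C_Q = C_{A0}−C_A−C_P = 0.1981 mol/L; C_P/C_Q = 8.12.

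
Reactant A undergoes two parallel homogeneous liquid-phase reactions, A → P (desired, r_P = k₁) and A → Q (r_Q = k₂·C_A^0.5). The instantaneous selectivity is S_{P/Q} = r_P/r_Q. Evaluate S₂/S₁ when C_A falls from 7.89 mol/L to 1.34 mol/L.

S_{P/Q} = (k₁/k₂)·C_A^-0.5, so S₂/S₁ = (C_{A,2}/C_{A,1})^-0.5.
= (1.34/7.89)^(-0.5) = (0.1698)^(-0.5) = 2.43.

2.43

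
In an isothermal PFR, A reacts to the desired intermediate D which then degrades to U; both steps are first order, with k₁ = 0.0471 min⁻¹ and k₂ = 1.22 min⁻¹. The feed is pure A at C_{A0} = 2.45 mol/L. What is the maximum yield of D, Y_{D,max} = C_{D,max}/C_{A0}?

0.0339

Evaluating C_D at τ_opt = ln(k₂/k₁)/(k₂−k₁) gives C_{D,max}/C_{A0} = (k₁/k₂)^[k₂/(k₂−k₁)].
= (0.0471/1.22)^(1.22/(1.22−0.0471)) = (0.03861)^(1.040) = 0.03388.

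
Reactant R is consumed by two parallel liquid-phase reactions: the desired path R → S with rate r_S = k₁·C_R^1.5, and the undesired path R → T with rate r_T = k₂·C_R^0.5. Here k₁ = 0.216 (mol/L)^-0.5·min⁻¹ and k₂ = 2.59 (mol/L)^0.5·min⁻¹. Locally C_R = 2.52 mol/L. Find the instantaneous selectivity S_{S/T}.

0.210

S_{S/T} = r_S/r_T = (k₁·C_R^1.5)/(k₂·C_R^0.5) = (k₁/k₂)·C_R.
= (0.216×2.520^1.5) / (2.59×2.520^0.5) = 0.8641/4.111 = 0.210.
Since the desired path is higher order in R, keeping C_R high (PFR or concentrated feed) favours S.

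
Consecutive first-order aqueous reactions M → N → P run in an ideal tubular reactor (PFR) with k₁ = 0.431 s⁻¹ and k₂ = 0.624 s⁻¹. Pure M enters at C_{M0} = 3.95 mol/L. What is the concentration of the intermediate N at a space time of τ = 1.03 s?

Solving the coupled first-order balances gives C_N(τ) = [k₁/(k₂−k₁)]·C_{M0}·(e^(−k₁τ) − e^(−k₂τ)).
e^(−k₁τ) = e^(−0.431×1.03) = e^(−0.4439) = 0.6415; e^(−k₂τ) = e^(−0.6427) = 0.5259.
C_N = 0.431×3.95/(0.624−0.431) × (0.6415−0.5259) = 8.821×0.1157 = 1.020 mol/L.

1.02 mol/L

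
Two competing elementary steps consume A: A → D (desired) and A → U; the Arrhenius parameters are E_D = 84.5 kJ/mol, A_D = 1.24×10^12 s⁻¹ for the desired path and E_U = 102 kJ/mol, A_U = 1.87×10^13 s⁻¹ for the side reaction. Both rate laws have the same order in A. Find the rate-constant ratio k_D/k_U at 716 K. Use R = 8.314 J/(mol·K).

1.25

With equal orders, S_{D/U} = k_D/k_U = (A_D/A_U)·exp[(E_U−E_D)/(RT)].
(E_U−E_D)/(RT) = (102−84.5)×10³/(8.314×716) = 17500/5953 = 2.940.
k_D/k_U = (1.24×10^12/1.87×10^13)·exp(2.940) = 0.06631 × 18.91 = 1.25.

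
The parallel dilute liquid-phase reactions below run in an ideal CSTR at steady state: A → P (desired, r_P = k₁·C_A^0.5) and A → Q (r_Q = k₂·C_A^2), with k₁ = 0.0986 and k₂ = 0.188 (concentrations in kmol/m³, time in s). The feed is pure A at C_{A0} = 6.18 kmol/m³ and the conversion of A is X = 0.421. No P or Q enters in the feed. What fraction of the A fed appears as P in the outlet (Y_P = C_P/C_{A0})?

0.0303

Exit C_A = C_{A0}(1−X) = 6.18×0.579 = 3.578 kmol/m³.
A CSTR operates uniformly at the exit composition, giving r_P = 0.1865 and r_Q = 2.407 (each k·C_A^n at C_A = 3.578).
Fraction of consumed A going to P: r_P/(r_P+r_Q) = 0.07191.
C_P = 0.07191·C_{A0}·X = 0.07191×6.18×0.421 = 0.187 kmol/m³; Y_P = C_P/C_{A0} = 0.0303.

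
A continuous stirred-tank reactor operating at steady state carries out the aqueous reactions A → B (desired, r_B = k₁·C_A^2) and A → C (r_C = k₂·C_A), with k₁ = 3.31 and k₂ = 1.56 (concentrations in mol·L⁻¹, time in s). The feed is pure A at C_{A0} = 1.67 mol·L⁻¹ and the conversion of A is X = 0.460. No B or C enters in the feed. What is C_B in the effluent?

Exit C_A = C_{A0}(1−X) = 1.67×0.540 = 0.9018 mol·L⁻¹.
Rates in a CSTR are evaluated at the outlet concentration: r_B = 3.31×0.9018^2 = 2.692, r_C = 1.56×0.9018 = 1.407.
Fraction of consumed A going to B: r_B/(r_B+r_C) = 0.6568.
C_B = 0.6568·C_{A0}·X = 0.6568×1.67×0.460 = 0.505 mol·L⁻¹.

0.505 mol·L⁻¹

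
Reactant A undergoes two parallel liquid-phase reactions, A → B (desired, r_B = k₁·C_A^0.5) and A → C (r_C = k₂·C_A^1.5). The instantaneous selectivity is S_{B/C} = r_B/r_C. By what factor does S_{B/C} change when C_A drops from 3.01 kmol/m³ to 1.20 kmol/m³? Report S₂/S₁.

S_{B/C} = (k₁/k₂)·C_A⁻¹, so S₂/S₁ = (C_{A,2}/C_{A,1})⁻¹.
= 3.01/1.20 = 2.51.
Selectivity toward B rises as C_A falls — low-concentration operation is favoured.

2.51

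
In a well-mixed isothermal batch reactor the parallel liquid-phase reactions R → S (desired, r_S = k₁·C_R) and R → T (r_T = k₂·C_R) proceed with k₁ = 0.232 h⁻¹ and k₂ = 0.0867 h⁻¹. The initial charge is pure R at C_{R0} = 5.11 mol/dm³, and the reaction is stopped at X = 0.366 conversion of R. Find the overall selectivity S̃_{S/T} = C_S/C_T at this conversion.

C_R = C_{R0}(1−X) = 3.240 mol/dm³.
Both paths are first order in R, so the instantaneous fraction to S is constant: dC_S/d(−C_R) = k₁/(k₁+k₂) = 0.7280.
C_S = 0.7280·(C_{R0}−C_R) = 0.7280×1.870 = 1.36 mol/dm³.
C_T = (C_{R0}−C_R)−C_S = 0.5088 mol/dm³; S̃_{S/T} = 1.361/0.5088 = 2.68.

2.68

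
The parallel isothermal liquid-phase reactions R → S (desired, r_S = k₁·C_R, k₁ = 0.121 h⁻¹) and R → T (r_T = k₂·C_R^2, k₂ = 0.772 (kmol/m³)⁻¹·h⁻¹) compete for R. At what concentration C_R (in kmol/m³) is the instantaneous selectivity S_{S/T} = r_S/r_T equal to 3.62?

0.0433 kmol/m³

S_{S/T} = (k₁/k₂)·C_R⁻¹ ⇒ C_R = (S·k₂/k₁)^(-1).
= (3.62×0.772/0.121)^(-1) = (23.10)^(-1) = 0.0433 kmol/m³.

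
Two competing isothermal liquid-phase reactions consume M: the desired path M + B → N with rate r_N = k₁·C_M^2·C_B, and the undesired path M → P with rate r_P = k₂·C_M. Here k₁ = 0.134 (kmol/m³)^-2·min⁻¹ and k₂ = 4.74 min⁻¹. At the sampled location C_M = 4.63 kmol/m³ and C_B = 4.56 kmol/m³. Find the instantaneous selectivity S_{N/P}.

S_{N/P} = r_N/r_P = (k₁·C_M^2·C_B)/(k₂·C_M) = (k₁/k₂)·C_M·C_B.
= (0.134×4.630^2×4.560) / (4.74×4.630) = 13.10/21.95 = 0.597.
Since the desired path is higher order in M, keeping C_M high (PFR or concentrated feed) favours N.

0.597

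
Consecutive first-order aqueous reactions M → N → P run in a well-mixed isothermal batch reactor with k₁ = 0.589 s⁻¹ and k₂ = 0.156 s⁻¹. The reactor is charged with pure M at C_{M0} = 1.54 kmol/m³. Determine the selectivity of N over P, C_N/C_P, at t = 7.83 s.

0.643

For first-order series with pure M initially, C_N(t) = k₁C_{M0}/(k₂−k₁)·(e^(−k₁t) − e^(−k₂t)).
e^(−k₁t) = e^(−0.589×7.83) = e^(−4.612) = 0.009933; e^(−k₂t) = e^(−1.221) = 0.2948.
C_N = 0.589×1.54/(0.156−0.589) × (0.009933−0.2948) = (-2.095)×(-0.2849) = 0.5967 kmol/m³.
C_M = C_{M0}e^(−k₁t) = 0.01530 kmol/m³, so C_P = C_{M0}−C_M−C_N = 0.9280 kmol/m³; C_N/C_P = 0.643.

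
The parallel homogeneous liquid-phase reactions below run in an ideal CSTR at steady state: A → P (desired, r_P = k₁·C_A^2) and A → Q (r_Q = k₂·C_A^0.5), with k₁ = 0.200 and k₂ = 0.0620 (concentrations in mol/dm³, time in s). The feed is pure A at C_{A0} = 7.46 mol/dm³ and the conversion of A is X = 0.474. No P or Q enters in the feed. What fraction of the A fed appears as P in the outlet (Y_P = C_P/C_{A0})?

Exit C_A = C_{A0}(1−X) = 7.46×0.526 = 3.924 mol/dm³.
A CSTR operates uniformly at the exit composition, giving r_P = 3.079 and r_Q = 0.1228 (each k·C_A^n at C_A = 3.924).
Fraction of consumed A going to P: r_P/(r_P+r_Q) = 0.9616.
C_P = 0.9616·C_{A0}·X = 0.9616×7.46×0.474 = 3.40 mol/dm³; Y_P = C_P/C_{A0} = 0.456.

0.456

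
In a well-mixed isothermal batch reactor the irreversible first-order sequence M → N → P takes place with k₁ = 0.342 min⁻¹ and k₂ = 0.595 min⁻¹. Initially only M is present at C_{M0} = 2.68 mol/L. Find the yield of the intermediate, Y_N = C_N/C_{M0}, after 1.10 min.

0.225

The intermediate concentration in a first-order A→B→C sequence is C_N = k₁C_{M0}(e^(−k₁t) − e^(−k₂t))/(k₂−k₁).
e^(−k₁t) = e^(−0.342×1.10) = e^(−0.3762) = 0.6865; e^(−k₂t) = e^(−0.6545) = 0.5197.
C_N = 0.342×2.68/(0.595−0.342) × (0.6865−0.5197) = 3.623×0.1668 = 0.6041 mol/L.
Y_N = C_N/C_{M0} = 0.6041/2.68 = 0.225.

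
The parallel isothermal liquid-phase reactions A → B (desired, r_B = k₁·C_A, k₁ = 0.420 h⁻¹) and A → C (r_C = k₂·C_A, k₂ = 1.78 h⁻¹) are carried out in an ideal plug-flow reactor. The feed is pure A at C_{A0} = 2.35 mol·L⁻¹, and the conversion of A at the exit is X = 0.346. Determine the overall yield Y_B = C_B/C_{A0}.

C_A = C_{A0}(1−X) = 1.537 mol·L⁻¹.
Both paths are first order in A, so the instantaneous fraction to B is constant: dC_B/d(−C_A) = k₁/(k₁+k₂) = 0.1909.
C_B = 0.1909·(C_{A0}−C_A) = 0.1909×0.8131 = 0.155 mol·L⁻¹.
Y_B = C_B/C_{A0} = 0.1552/2.35 = 0.0661.

0.0661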